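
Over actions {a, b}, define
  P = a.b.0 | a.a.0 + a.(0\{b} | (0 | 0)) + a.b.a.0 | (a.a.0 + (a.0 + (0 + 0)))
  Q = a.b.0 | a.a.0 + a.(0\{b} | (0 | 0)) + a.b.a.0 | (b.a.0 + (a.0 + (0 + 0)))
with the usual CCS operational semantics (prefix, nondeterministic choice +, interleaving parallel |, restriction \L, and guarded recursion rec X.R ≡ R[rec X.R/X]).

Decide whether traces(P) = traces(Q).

LTS(P): 19 reachable states
  u0 = a.b.0 | a.a.0 + a.(0\{b} | (0 | 0)) + a.b.a.0 | (a.a.0 + (a.0 + (0 + 0))) has moves =a=> u1, =a=> u2, =a=> u3, =a=> u4, =a=> u5, =a=> u6
  u1 = 0\{b} | (0 | 0) has moves ·
  u2 = a.b.0 | a.0 has moves =a=> u7, =a=> u8
  u3 = a.b.a.0 | 0 has moves =a=> u9
  u4 = a.b.a.0 | a.0 has moves =a=> u10, =a=> u3
  u5 = b.0 | a.a.0 has moves =a=> u8, =b=> u11
  u6 = b.a.0 | (a.a.0 + (a.0 + (0 + 0))) has moves =a=> u10, =a=> u9, =b=> u12
  u7 = a.b.0 | 0 has moves =a=> u13
  u8 = b.0 | a.0 has moves =a=> u13, =b=> u14
  u9 = b.a.0 | 0 has moves =b=> u15
  u10 = b.a.0 | a.0 has moves =a=> u9, =b=> u16
  u11 = 0 | a.a.0 has moves =a=> u14
  u12 = a.0 | (a.a.0 + (a.0 + (0 + 0))) has moves =a=> u15, =a=> u16, =a=> u17
  u13 = b.0 | 0 has moves =b=> u18
  u14 = 0 | a.0 has moves =a=> u18
  u15 = a.0 | 0 has moves =a=> u18
  u16 = a.0 | a.0 has moves =a=> u14, =a=> u15
  u17 = 0 | (a.a.0 + (a.0 + (0 + 0))) has moves =a=> u14, =a=> u18
  u18 = 0 | 0 has moves ·
LTS(Q): 19 reachable states
  v0 = a.b.0 | a.a.0 + a.(0\{b} | (0 | 0)) + a.b.a.0 | (b.a.0 + (a.0 + (0 + 0))) has moves =a=> v1, =a=> v2, =a=> v3, =a=> v4, =a=> v5, =b=> v6
  v1 = 0\{b} | (0 | 0) has moves ·
  v2 = a.b.0 | a.0 has moves =a=> v7, =a=> v8
  v3 = a.b.a.0 | 0 has moves =a=> v9
  v4 = b.0 | a.a.0 has moves =a=> v8, =b=> v10
  v5 = b.a.0 | (b.a.0 + (a.0 + (0 + 0))) has moves =a=> v9, =b=> v11, =b=> v12
  v6 = a.b.a.0 | a.0 has moves =a=> v12, =a=> v3
  v7 = a.b.0 | 0 has moves =a=> v13
  v8 = b.0 | a.0 has moves =a=> v13, =b=> v14
  v9 = b.a.0 | 0 has moves =b=> v15
  v10 = 0 | a.a.0 has moves =a=> v14
  v11 = a.0 | (b.a.0 + (a.0 + (0 + 0))) has moves =a=> v15, =a=> v16, =b=> v17
  v12 = b.a.0 | a.0 has moves =a=> v9, =b=> v17
  v13 = b.0 | 0 has moves =b=> v18
  v14 = 0 | a.0 has moves =a=> v18
  v15 = a.0 | 0 has moves =a=> v18
  v16 = 0 | (b.a.0 + (a.0 + (0 + 0))) has moves =a=> v18, =b=> v14
  v17 = a.0 | a.0 has moves =a=> v14, =a=> v15
  v18 = 0 | 0 has moves ·
Run σ = ⟨aaaba⟩ on P: start {u0}
  after a @ step 1: {u1, u2, u3, u4, u5, u6}
  after a @ step 2: {u10, u3, u7, u8, u9}
  after a @ step 3: {u13, u9}
  after b @ step 4: {u15, u18}
  after a @ step 5: {u18}
  — P admits the full trace.
Run σ = ⟨aaaba⟩ on Q: start {v0}
  after a @ step 1: {v1, v2, v3, v4, v5}
  after a @ step 2: {v7, v8, v9}
  after a @ step 3: {v13}
  after b @ step 4: {v18}
  after a @ step 5: ∅  — Q cannot continue

NO — witness ⟨aaaba⟩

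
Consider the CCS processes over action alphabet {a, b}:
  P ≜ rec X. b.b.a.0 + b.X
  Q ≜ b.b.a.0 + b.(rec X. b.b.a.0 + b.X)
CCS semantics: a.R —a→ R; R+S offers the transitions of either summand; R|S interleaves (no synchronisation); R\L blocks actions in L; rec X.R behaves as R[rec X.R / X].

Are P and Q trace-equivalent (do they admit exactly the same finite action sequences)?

LTS(P): 4 reachable states
  u0 = rec X. b.b.a.0 + b.X → --b--▸ u0, --b--▸ u1
  u1 = b.a.0 → --b--▸ u2
  u2 = a.0 → --a--▸ u3
  u3 = 0 → stopped
LTS(Q): 5 reachable states
  v0 = b.b.a.0 + b.(rec X. b.b.a.0 + b.X) → --b--▸ v1, --b--▸ v2
  v1 = b.a.0 → --b--▸ v3
  v2 = rec X. b.b.a.0 + b.X → --b--▸ v1, --b--▸ v2
  v3 = a.0 → --a--▸ v4
  v4 = 0 → stopped
Bisimilarity quotient blocks:
  B0 = {u0, v0, v2}
  B1 = {u1, v1}
  B2 = {u2, v3}
  B3 = {u3, v4}
u0 ∈ B0, v0 ∈ B0 → same block
Bisimilar ⇒ trace-equivalent.

YES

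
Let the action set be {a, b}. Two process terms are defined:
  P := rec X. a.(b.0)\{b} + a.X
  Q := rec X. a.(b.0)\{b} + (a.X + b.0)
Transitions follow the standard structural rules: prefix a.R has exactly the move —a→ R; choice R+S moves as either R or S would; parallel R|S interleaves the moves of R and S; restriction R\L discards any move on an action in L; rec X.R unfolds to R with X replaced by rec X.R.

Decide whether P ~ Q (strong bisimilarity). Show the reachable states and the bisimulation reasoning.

LTS(P): 2 reachable states
  m0 = rec X. a.(b.0)\{b} + a.X :: -a-> m0, -a-> m1
  m1 = (b.0)\{b} :: ∅
LTS(Q): 3 reachable states
  n0 = rec X. a.(b.0)\{b} + (a.X + b.0) :: -a-> n0, -a-> n1, -b-> n2
  n1 = (b.0)\{b} :: ∅
  n2 = 0 :: ∅
Partition-refinement fixed point:
  B0 = {m0}
  B1 = {m1, n1, n2}
  B2 = {n0}
m0 ∈ B0, n0 ∈ B2 → different blocks

P ≁ Q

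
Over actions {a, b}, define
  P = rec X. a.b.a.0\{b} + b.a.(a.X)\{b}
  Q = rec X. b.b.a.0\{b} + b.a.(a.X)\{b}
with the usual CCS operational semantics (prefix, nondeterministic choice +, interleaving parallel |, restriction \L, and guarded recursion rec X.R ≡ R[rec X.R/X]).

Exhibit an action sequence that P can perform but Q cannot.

a

P's transition system — 8 states:
  u0 = rec X. a.b.a.0\{b} + b.a.(a.X)\{b} has moves =a=> u1, =b=> u2
  u1 = b.a.0\{b} has moves =b=> u3
  u2 = a.(a.(rec X. a.b.a.0\{b} + b.a.(a.X)\{b}))\{b} has moves =a=> u4
  u3 = a.0\{b} has moves =a=> u5
  u4 = (a.(rec X. a.b.a.0\{b} + b.a.(a.X)\{b}))\{b} has moves =a=> u6
  u5 = 0\{b} has moves stopped
  u6 = (rec X. a.b.a.0\{b} + b.a.(a.X)\{b})\{b} has moves =a=> u7
  u7 = (b.a.0\{b})\{b} has moves stopped
Q's transition system — 7 states:
  v0 = rec X. b.b.a.0\{b} + b.a.(a.X)\{b} has moves =b=> v1, =b=> v2
  v1 = a.(a.(rec X. b.b.a.0\{b} + b.a.(a.X)\{b}))\{b} has moves =a=> v3
  v2 = b.a.0\{b} has moves =b=> v4
  v3 = (a.(rec X. b.b.a.0\{b} + b.a.(a.X)\{b}))\{b} has moves =a=> v5
  v4 = a.0\{b} has moves =a=> v6
  v5 = (rec X. b.b.a.0\{b} + b.a.(a.X)\{b})\{b} has moves stopped
  v6 = 0\{b} has moves stopped
Trace ⟨a⟩ through P, begin at {u0}:
  after a @ step 1: {u1}
  ✓ P
Trace ⟨a⟩ through Q, begin at {v0}:
  after a @ step 1: no successor for Q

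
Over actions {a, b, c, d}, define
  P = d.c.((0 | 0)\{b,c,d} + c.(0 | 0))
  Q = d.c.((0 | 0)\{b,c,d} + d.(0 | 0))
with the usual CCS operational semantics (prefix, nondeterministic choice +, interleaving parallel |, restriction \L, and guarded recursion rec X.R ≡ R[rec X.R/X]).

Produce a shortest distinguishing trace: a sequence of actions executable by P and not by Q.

dcc

Reachable graph of P (4 states):
  u0 = d.c.((0 | 0)\{b,c,d} + c.(0 | 0)) → -d-> u1
  u1 = c.((0 | 0)\{b,c,d} + c.(0 | 0)) → -c-> u2
  u2 = (0 | 0)\{b,c,d} + c.(0 | 0) → -c-> u3
  u3 = 0 | 0 → stopped
Reachable graph of Q (4 states):
  v0 = d.c.((0 | 0)\{b,c,d} + d.(0 | 0)) → -d-> v1
  v1 = c.((0 | 0)\{b,c,d} + d.(0 | 0)) → -c-> v2
  v2 = (0 | 0)\{b,c,d} + d.(0 | 0) → -d-> v3
  v3 = 0 | 0 → stopped
Executing dcc from P (initial set {u0}):
  after d @ step 1: {u1}
  after c @ step 2: {u2}
  after c @ step 3: {u3}
  P completes σ.
Executing dcc from Q (initial set {v0}):
  after d @ step 1: {v1}
  after c @ step 2: {v2}
  after c @ step 3: no successor for Q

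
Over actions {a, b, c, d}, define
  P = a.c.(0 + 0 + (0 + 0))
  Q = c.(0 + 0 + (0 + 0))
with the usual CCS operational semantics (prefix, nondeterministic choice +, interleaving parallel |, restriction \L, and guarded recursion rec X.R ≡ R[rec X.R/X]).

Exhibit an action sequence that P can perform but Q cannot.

Reachable graph of P (3 states):
  s0 = a.c.(0 + 0 + (0 + 0)) has moves =a=> s1
  s1 = c.(0 + 0 + (0 + 0)) has moves =c=> s2
  s2 = 0 + 0 + (0 + 0) has moves stopped
Reachable graph of Q (2 states):
  t0 = c.(0 + 0 + (0 + 0)) has moves =c=> t1
  t1 = 0 + 0 + (0 + 0) has moves stopped
Executing a from P (initial set {s0}):
  step 1 (a): {s1}
  P completes σ.
Executing a from Q (initial set {t0}):
  step 1 (a): ∅  — Q cannot continue

a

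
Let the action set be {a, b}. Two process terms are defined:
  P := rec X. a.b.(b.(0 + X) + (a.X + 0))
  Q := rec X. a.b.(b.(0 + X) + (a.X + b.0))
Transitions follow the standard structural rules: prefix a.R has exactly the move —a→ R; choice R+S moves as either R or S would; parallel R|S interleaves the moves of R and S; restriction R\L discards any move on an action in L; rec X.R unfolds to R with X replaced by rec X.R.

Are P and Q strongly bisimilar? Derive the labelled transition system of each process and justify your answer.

NO

Reachable graph of P (4 states):
  u0 = rec X. a.b.(b.(0 + X) + (a.X + 0)) :: —a→ u1
  u1 = b.(b.(0 + (rec X. a.b.(b.(0 + X) + (a.X + 0)))) + (a.(rec X. a.b.(b.(0 + X) + (a.X + 0))) + 0)) :: —b→ u2
  u2 = b.(0 + (rec X. a.b.(b.(0 + X) + (a.X + 0)))) + (a.(rec X. a.b.(b.(0 + X) + (a.X + 0))) + 0) :: —a→ u0, —b→ u3
  u3 = 0 + (rec X. a.b.(b.(0 + X) + (a.X + 0))) :: —a→ u1
Reachable graph of Q (5 states):
  v0 = rec X. a.b.(b.(0 + X) + (a.X + b.0)) :: —a→ v1
  v1 = b.(b.(0 + (rec X. a.b.(b.(0 + X) + (a.X + b.0)))) + (a.(rec X. a.b.(b.(0 + X) + (a.X + b.0))) + b.0)) :: —b→ v2
  v2 = b.(0 + (rec X. a.b.(b.(0 + X) + (a.X + b.0)))) + (a.(rec X. a.b.(b.(0 + X) + (a.X + b.0))) + b.0) :: —a→ v0, —b→ v3, —b→ v4
  v3 = 0 :: (no moves)
  v4 = 0 + (rec X. a.b.(b.(0 + X) + (a.X + b.0))) :: —a→ v1
Coarsest stable partition (strong bisimilarity classes):
  B0 = {u0, u3}
  B1 = {u1}
  B2 = {u2}
  B3 = {v0, v4}
  B4 = {v1}
  B5 = {v2}
  B6 = {v3}
u0 ∈ B0, v0 ∈ B3 → different blocks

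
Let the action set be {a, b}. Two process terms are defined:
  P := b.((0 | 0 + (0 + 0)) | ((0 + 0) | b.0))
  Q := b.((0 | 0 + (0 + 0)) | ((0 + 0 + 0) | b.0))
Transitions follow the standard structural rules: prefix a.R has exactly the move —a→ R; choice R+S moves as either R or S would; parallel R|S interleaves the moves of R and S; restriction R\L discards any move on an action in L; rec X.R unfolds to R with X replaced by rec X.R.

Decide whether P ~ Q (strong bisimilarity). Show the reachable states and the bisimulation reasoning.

P's transition system — 3 states:
  p0 = b.((0 | 0 + (0 + 0)) | ((0 + 0) | b.0)) has moves —b→ p1
  p1 = (0 | 0 + (0 + 0)) | ((0 + 0) | b.0) has moves —b→ p2
  p2 = (0 | 0 + (0 + 0)) | ((0 + 0) | 0) has moves ·
Q's transition system — 3 states:
  q0 = b.((0 | 0 + (0 + 0)) | ((0 + 0 + 0) | b.0)) has moves —b→ q1
  q1 = (0 | 0 + (0 + 0)) | ((0 + 0 + 0) | b.0) has moves —b→ q2
  q2 = (0 | 0 + (0 + 0)) | ((0 + 0 + 0) | 0) has moves ·
Bisimilarity quotient blocks:
  B0 = {p0, q0}
  B1 = {p1, q1}
  B2 = {p2, q2}
p0 ∈ B0, q0 ∈ B0 → same block

P ~ Q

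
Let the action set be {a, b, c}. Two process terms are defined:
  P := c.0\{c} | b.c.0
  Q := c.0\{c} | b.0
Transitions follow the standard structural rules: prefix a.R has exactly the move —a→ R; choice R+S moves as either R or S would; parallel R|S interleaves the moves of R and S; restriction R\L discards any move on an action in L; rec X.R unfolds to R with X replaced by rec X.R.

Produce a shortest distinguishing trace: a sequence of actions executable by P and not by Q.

bcc

Reachable graph of P (6 states):
  u0 = c.0\{c} | b.c.0 | -b-> u1, -c-> u2
  u1 = c.0\{c} | c.0 | -c-> u3, -c-> u4
  u2 = 0\{c} | b.c.0 | -b-> u3
  u3 = 0\{c} | c.0 | -c-> u5
  u4 = c.0\{c} | 0 | -c-> u5
  u5 = 0\{c} | 0 | (no moves)
Reachable graph of Q (4 states):
  v0 = c.0\{c} | b.0 | -b-> v1, -c-> v2
  v1 = c.0\{c} | 0 | -c-> v3
  v2 = 0\{c} | b.0 | -b-> v3
  v3 = 0\{c} | 0 | (no moves)
Trace ⟨bcc⟩ through P, begin at {u0}:
  [1] b ⇒ {u1}
  [2] c ⇒ {u3, u4}
  [3] c ⇒ {u5}
  ✓ P
Trace ⟨bcc⟩ through Q, begin at {v0}:
  [1] b ⇒ {v1}
  [2] c ⇒ {v3}
  [3] c ⇒ no successor for Q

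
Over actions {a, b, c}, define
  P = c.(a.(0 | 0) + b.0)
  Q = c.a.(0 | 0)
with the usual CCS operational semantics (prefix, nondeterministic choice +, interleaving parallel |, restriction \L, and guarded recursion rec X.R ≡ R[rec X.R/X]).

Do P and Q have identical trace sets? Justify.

Reachable graph of P (4 states):
  p0 = c.(a.(0 | 0) + b.0) | —c→ p1
  p1 = a.(0 | 0) + b.0 | —a→ p2, —b→ p3
  p2 = 0 | 0 | (no moves)
  p3 = 0 | (no moves)
Reachable graph of Q (3 states):
  q0 = c.a.(0 | 0) | —c→ q1
  q1 = a.(0 | 0) | —a→ q2
  q2 = 0 | 0 | (no moves)
Executing cb from P (initial set {p0}):
  [1] c ⇒ {p1}
  [2] b ⇒ {p3}
  — P admits the full trace.
Executing cb from Q (initial set {q0}):
  [1] c ⇒ {q1}
  [2] b ⇒ no successor for Q

trace-distinct — witness ⟨cb⟩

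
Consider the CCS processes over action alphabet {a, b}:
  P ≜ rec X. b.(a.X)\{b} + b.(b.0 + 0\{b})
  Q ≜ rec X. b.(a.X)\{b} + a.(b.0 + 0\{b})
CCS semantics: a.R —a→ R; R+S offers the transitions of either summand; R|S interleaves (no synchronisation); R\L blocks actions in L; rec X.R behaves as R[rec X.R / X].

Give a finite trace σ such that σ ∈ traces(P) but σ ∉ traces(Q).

bb

LTS(P): 5 reachable states
  p0 = rec X. b.(a.X)\{b} + b.(b.0 + 0\{b}) ⊢ —b→ p1, —b→ p2
  p1 = (a.(rec X. b.(a.X)\{b} + b.(b.0 + 0\{b})))\{b} ⊢ —a→ p3
  p2 = b.0 + 0\{b} ⊢ —b→ p4
  p3 = (rec X. b.(a.X)\{b} + b.(b.0 + 0\{b}))\{b} ⊢ ·
  p4 = 0 ⊢ ·
LTS(Q): 6 reachable states
  q0 = rec X. b.(a.X)\{b} + a.(b.0 + 0\{b}) ⊢ —a→ q1, —b→ q2
  q1 = b.0 + 0\{b} ⊢ —b→ q3
  q2 = (a.(rec X. b.(a.X)\{b} + a.(b.0 + 0\{b})))\{b} ⊢ —a→ q4
  q3 = 0 ⊢ ·
  q4 = (rec X. b.(a.X)\{b} + a.(b.0 + 0\{b}))\{b} ⊢ —a→ q5
  q5 = (b.0 + 0\{b})\{b} ⊢ ·
Trace ⟨bb⟩ through P, begin at {p0}:
  [1] b ⇒ {p1, p2}
  [2] b ⇒ {p4}
  — P admits the full trace.
Trace ⟨bb⟩ through Q, begin at {q0}:
  [1] b ⇒ {q2}
  [2] b ⇒ no successor for Q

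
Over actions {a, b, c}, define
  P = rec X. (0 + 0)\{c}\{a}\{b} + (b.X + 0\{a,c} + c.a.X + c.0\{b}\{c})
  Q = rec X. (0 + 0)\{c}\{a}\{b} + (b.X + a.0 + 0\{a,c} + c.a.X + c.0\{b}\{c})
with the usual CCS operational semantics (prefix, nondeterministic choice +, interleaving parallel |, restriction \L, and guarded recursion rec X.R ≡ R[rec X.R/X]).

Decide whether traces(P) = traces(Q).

NO — witness ⟨a⟩

LTS(P): 3 reachable states
  m0 = rec X. (0 + 0)\{c}\{a}\{b} + (b.X + 0\{a,c} + c.a.X + c.0\{b}\{c}) | --b--▸ m0, --c--▸ m1, --c--▸ m2
  m1 = 0\{b}\{c} | (no moves)
  m2 = a.(rec X. (0 + 0)\{c}\{a}\{b} + (b.X + 0\{a,c} + c.a.X + c.0\{b}\{c})) | --a--▸ m0
LTS(Q): 4 reachable states
  n0 = rec X. (0 + 0)\{c}\{a}\{b} + (b.X + a.0 + 0\{a,c} + c.a.X + c.0\{b}\{c}) | --a--▸ n1, --b--▸ n0, --c--▸ n2, --c--▸ n3
  n1 = 0 | (no moves)
  n2 = 0\{b}\{c} | (no moves)
  n3 = a.(rec X. (0 + 0)\{c}\{a}\{b} + (b.X + a.0 + 0\{a,c} + c.a.X + c.0\{b}\{c})) | --a--▸ n0
Trace ⟨a⟩ through Q, begin at {n0}:
  after a @ step 1: {n1}
  — Q admits the full trace.
Trace ⟨a⟩ through P, begin at {m0}:
  after a @ step 1: ∅ (P stuck)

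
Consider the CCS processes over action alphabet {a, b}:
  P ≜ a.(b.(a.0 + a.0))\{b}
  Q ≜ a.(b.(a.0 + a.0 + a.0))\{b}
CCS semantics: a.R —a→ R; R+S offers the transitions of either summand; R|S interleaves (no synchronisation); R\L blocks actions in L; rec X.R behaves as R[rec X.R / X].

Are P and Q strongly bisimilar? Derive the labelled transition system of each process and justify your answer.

bisimilar

P's transition system — 2 states:
  s0 = a.(b.(a.0 + a.0))\{b} has moves --a--▸ s1
  s1 = (b.(a.0 + a.0))\{b} has moves ·
Q's transition system — 2 states:
  t0 = a.(b.(a.0 + a.0 + a.0))\{b} has moves --a--▸ t1
  t1 = (b.(a.0 + a.0 + a.0))\{b} has moves ·
Partition-refinement fixed point:
  B0 = {s0, t0}
  B1 = {s1, t1}
s0 ∈ B0, t0 ∈ B0 → same block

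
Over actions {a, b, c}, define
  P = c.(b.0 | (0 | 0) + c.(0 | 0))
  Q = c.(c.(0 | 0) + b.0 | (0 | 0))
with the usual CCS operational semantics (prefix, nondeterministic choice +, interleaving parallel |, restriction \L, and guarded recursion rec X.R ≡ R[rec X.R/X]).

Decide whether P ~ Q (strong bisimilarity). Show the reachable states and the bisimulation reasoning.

bisimilar

P's transition system — 4 states:
  u0 = c.(b.0 | (0 | 0) + c.(0 | 0)) | =c=> u1
  u1 = b.0 | (0 | 0) + c.(0 | 0) | =b=> u2, =c=> u3
  u2 = 0 | (0 | 0) | ∅
  u3 = 0 | 0 | ∅
Q's transition system — 4 states:
  v0 = c.(c.(0 | 0) + b.0 | (0 | 0)) | =c=> v1
  v1 = c.(0 | 0) + b.0 | (0 | 0) | =b=> v2, =c=> v3
  v2 = 0 | (0 | 0) | ∅
  v3 = 0 | 0 | ∅
Partition-refinement fixed point:
  B0 = {u0, v0}
  B1 = {u1, v1}
  B2 = {u2, u3, v2, v3}
u0 ∈ B0, v0 ∈ B0 → same block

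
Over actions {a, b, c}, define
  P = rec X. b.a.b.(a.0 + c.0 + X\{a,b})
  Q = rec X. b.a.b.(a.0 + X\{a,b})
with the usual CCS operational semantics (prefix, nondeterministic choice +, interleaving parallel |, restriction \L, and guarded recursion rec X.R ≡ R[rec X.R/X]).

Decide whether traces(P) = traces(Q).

Reachable graph of P (5 states):
  p0 = rec X. b.a.b.(a.0 + c.0 + X\{a,b}) ⊢ --b--▸ p1
  p1 = a.b.(a.0 + c.0 + (rec X. b.a.b.(a.0 + c.0 + X\{a,b}))\{a,b}) ⊢ --a--▸ p2
  p2 = b.(a.0 + c.0 + (rec X. b.a.b.(a.0 + c.0 + X\{a,b}))\{a,b}) ⊢ --b--▸ p3
  p3 = a.0 + c.0 + (rec X. b.a.b.(a.0 + c.0 + X\{a,b}))\{a,b} ⊢ --a--▸ p4, --c--▸ p4
  p4 = 0 ⊢ (no moves)
Reachable graph of Q (5 states):
  q0 = rec X. b.a.b.(a.0 + X\{a,b}) ⊢ --b--▸ q1
  q1 = a.b.(a.0 + (rec X. b.a.b.(a.0 + X\{a,b}))\{a,b}) ⊢ --a--▸ q2
  q2 = b.(a.0 + (rec X. b.a.b.(a.0 + X\{a,b}))\{a,b}) ⊢ --b--▸ q3
  q3 = a.0 + (rec X. b.a.b.(a.0 + X\{a,b}))\{a,b} ⊢ --a--▸ q4
  q4 = 0 ⊢ (no moves)
Run σ = ⟨babc⟩ on P: start {p0}
  [1] b ⇒ {p1}
  [2] a ⇒ {p2}
  [3] b ⇒ {p3}
  [4] c ⇒ {p4}
  ✓ P
Run σ = ⟨babc⟩ on Q: start {q0}
  [1] b ⇒ {q1}
  [2] a ⇒ {q2}
  [3] b ⇒ {q3}
  [4] c ⇒ ∅  — Q cannot continue

traces(P) ≠ traces(Q) — witness ⟨babc⟩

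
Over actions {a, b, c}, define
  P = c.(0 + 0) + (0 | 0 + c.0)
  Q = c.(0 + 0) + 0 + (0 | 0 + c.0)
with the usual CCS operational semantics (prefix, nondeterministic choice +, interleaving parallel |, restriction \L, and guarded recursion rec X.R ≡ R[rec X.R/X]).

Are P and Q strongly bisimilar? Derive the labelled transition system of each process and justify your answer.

Reachable graph of P (3 states):
  p0 = c.(0 + 0) + (0 | 0 + c.0) :: ··c··> p1, ··c··> p2
  p1 = 0 :: ·
  p2 = 0 + 0 :: ·
Reachable graph of Q (3 states):
  q0 = c.(0 + 0) + 0 + (0 | 0 + c.0) :: ··c··> q1, ··c··> q2
  q1 = 0 :: ·
  q2 = 0 + 0 :: ·
Bisimilarity quotient blocks:
  B0 = {p0, q0}
  B1 = {p1, p2, q1, q2}
p0 ∈ B0, q0 ∈ B0 → same block

bisimilar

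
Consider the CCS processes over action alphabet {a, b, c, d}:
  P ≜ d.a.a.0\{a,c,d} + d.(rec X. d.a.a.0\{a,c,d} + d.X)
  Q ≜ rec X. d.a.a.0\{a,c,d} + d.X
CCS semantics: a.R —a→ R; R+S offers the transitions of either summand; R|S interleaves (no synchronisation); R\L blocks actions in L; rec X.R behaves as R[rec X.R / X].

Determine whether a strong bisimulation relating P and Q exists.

P's transition system — 5 states:
  m0 = d.a.a.0\{a,c,d} + d.(rec X. d.a.a.0\{a,c,d} + d.X) ⊢ --d--▸ m1, --d--▸ m2
  m1 = a.a.0\{a,c,d} ⊢ --a--▸ m3
  m2 = rec X. d.a.a.0\{a,c,d} + d.X ⊢ --d--▸ m1, --d--▸ m2
  m3 = a.0\{a,c,d} ⊢ --a--▸ m4
  m4 = 0\{a,c,d} ⊢ (no moves)
Q's transition system — 4 states:
  n0 = rec X. d.a.a.0\{a,c,d} + d.X ⊢ --d--▸ n0, --d--▸ n1
  n1 = a.a.0\{a,c,d} ⊢ --a--▸ n2
  n2 = a.0\{a,c,d} ⊢ --a--▸ n3
  n3 = 0\{a,c,d} ⊢ (no moves)
Partition-refinement fixed point:
  B0 = {m0, m2, n0}
  B1 = {m1, n1}
  B2 = {m3, n2}
  B3 = {m4, n3}
m0 ∈ B0, n0 ∈ B0 → same block

bisimilar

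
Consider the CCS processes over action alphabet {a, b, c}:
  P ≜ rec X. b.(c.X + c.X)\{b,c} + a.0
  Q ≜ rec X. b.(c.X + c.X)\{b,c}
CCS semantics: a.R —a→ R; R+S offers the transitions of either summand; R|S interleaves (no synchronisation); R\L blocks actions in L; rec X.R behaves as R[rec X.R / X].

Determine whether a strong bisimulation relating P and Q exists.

NO

P's transition system — 3 states:
  m0 = rec X. b.(c.X + c.X)\{b,c} + a.0 | -a-> m1, -b-> m2
  m1 = 0 | stopped
  m2 = (c.(rec X. b.(c.X + c.X)\{b,c} + a.0) + c.(rec X. b.(c.X + c.X)\{b,c} + a.0))\{b,c} | stopped
Q's transition system — 2 states:
  n0 = rec X. b.(c.X + c.X)\{b,c} | -b-> n1
  n1 = (c.(rec X. b.(c.X + c.X)\{b,c}) + c.(rec X. b.(c.X + c.X)\{b,c}))\{b,c} | stopped
Coarsest stable partition (strong bisimilarity classes):
  B0 = {m0}
  B1 = {m1, m2, n1}
  B2 = {n0}
m0 ∈ B0, n0 ∈ B2 → different blocks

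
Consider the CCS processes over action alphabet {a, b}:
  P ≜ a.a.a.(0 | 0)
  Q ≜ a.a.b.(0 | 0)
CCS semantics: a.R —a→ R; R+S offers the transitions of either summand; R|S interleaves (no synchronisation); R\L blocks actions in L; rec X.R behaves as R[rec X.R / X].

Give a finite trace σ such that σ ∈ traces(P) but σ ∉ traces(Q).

P's transition system — 4 states:
  s0 = a.a.a.(0 | 0) ⊢ —a→ s1
  s1 = a.a.(0 | 0) ⊢ —a→ s2
  s2 = a.(0 | 0) ⊢ —a→ s3
  s3 = 0 | 0 ⊢ deadlocked
Q's transition system — 4 states:
  t0 = a.a.b.(0 | 0) ⊢ —a→ t1
  t1 = a.b.(0 | 0) ⊢ —a→ t2
  t2 = b.(0 | 0) ⊢ —b→ t3
  t3 = 0 | 0 ⊢ deadlocked
Run σ = ⟨aaa⟩ on P: start {s0}
  step 1 (a): {s1}
  step 2 (a): {s2}
  step 3 (a): {s3}
  ✓ P
Run σ = ⟨aaa⟩ on Q: start {t0}
  step 1 (a): {t1}
  step 2 (a): {t2}
  step 3 (a): ∅ (Q stuck)

aaa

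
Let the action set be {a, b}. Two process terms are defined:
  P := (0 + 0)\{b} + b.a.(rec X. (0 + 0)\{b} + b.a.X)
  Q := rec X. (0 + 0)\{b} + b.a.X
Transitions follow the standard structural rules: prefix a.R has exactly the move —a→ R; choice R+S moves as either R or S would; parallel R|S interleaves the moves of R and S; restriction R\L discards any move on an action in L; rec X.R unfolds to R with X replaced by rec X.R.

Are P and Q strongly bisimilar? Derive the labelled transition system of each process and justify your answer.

P ~ Q

LTS(P): 3 reachable states
  s0 = (0 + 0)\{b} + b.a.(rec X. (0 + 0)\{b} + b.a.X) ⊢ -b-> s1
  s1 = a.(rec X. (0 + 0)\{b} + b.a.X) ⊢ -a-> s2
  s2 = rec X. (0 + 0)\{b} + b.a.X ⊢ -b-> s1
LTS(Q): 2 reachable states
  t0 = rec X. (0 + 0)\{b} + b.a.X ⊢ -b-> t1
  t1 = a.(rec X. (0 + 0)\{b} + b.a.X) ⊢ -a-> t0
Partition-refinement fixed point:
  B0 = {s0, s2, t0}
  B1 = {s1, t1}
s0 ∈ B0, t0 ∈ B0 → same block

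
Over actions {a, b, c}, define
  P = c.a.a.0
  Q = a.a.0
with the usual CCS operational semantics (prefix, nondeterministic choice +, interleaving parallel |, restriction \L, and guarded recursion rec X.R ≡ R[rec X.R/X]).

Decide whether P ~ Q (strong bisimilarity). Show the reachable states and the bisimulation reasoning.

LTS(P): 4 reachable states
  s0 = c.a.a.0 ⊢ --c--▸ s1
  s1 = a.a.0 ⊢ --a--▸ s2
  s2 = a.0 ⊢ --a--▸ s3
  s3 = 0 ⊢ stopped
LTS(Q): 3 reachable states
  t0 = a.a.0 ⊢ --a--▸ t1
  t1 = a.0 ⊢ --a--▸ t2
  t2 = 0 ⊢ stopped
Bisimilarity quotient blocks:
  B0 = {s0}
  B1 = {s1, t0}
  B2 = {s2, t1}
  B3 = {s3, t2}
s0 ∈ B0, t0 ∈ B1 → different blocks

NO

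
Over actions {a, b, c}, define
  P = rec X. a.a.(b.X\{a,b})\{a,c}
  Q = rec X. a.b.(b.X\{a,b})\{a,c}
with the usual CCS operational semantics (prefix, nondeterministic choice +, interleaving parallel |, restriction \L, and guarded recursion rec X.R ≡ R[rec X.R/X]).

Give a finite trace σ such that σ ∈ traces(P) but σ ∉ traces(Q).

aa

LTS(P): 4 reachable states
  s0 = rec X. a.a.(b.X\{a,b})\{a,c} → --a--▸ s1
  s1 = a.(b.(rec X. a.a.(b.X\{a,b})\{a,c})\{a,b})\{a,c} → --a--▸ s2
  s2 = (b.(rec X. a.a.(b.X\{a,b})\{a,c})\{a,b})\{a,c} → --b--▸ s3
  s3 = (rec X. a.a.(b.X\{a,b})\{a,c})\{a,b}\{a,c} → ∅
LTS(Q): 4 reachable states
  t0 = rec X. a.b.(b.X\{a,b})\{a,c} → --a--▸ t1
  t1 = b.(b.(rec X. a.b.(b.X\{a,b})\{a,c})\{a,b})\{a,c} → --b--▸ t2
  t2 = (b.(rec X. a.b.(b.X\{a,b})\{a,c})\{a,b})\{a,c} → --b--▸ t3
  t3 = (rec X. a.b.(b.X\{a,b})\{a,c})\{a,b}\{a,c} → ∅
Executing aa from P (initial set {s0}):
  [1] a ⇒ {s1}
  [2] a ⇒ {s2}
  ✓ P
Executing aa from Q (initial set {t0}):
  [1] a ⇒ {t1}
  [2] a ⇒ ∅ (Q stuck)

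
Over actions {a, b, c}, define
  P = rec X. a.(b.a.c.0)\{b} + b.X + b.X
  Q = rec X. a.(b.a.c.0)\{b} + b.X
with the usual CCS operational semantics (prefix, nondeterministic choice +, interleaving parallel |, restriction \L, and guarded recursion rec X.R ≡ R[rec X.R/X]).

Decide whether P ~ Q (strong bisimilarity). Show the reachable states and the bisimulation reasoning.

Reachable graph of P (2 states):
  p0 = rec X. a.(b.a.c.0)\{b} + b.X + b.X has moves =a=> p1, =b=> p0
  p1 = (b.a.c.0)\{b} has moves ∅
Reachable graph of Q (2 states):
  q0 = rec X. a.(b.a.c.0)\{b} + b.X has moves =a=> q1, =b=> q0
  q1 = (b.a.c.0)\{b} has moves ∅
Bisimilarity quotient blocks:
  B0 = {p0, q0}
  B1 = {p1, q1}
p0 ∈ B0, q0 ∈ B0 → same block

YES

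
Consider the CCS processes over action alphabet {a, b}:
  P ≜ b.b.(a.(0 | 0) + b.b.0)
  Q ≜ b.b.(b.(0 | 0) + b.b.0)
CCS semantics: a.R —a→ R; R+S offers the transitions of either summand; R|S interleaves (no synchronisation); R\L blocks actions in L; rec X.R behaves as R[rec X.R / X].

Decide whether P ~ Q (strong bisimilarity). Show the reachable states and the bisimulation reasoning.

Reachable graph of P (6 states):
  m0 = b.b.(a.(0 | 0) + b.b.0) :: ··b··> m1
  m1 = b.(a.(0 | 0) + b.b.0) :: ··b··> m2
  m2 = a.(0 | 0) + b.b.0 :: ··a··> m3, ··b··> m4
  m3 = 0 | 0 :: (no moves)
  m4 = b.0 :: ··b··> m5
  m5 = 0 :: (no moves)
Reachable graph of Q (6 states):
  n0 = b.b.(b.(0 | 0) + b.b.0) :: ··b··> n1
  n1 = b.(b.(0 | 0) + b.b.0) :: ··b··> n2
  n2 = b.(0 | 0) + b.b.0 :: ··b··> n3, ··b··> n4
  n3 = 0 | 0 :: (no moves)
  n4 = b.0 :: ··b··> n5
  n5 = 0 :: (no moves)
Bisimilarity quotient blocks:
  B0 = {m0}
  B1 = {m1}
  B2 = {m2}
  B3 = {m3, m5, n3, n5}
  B4 = {m4, n4}
  B5 = {n0}
  B6 = {n1}
  B7 = {n2}
m0 ∈ B0, n0 ∈ B5 → different blocks

not bisimilar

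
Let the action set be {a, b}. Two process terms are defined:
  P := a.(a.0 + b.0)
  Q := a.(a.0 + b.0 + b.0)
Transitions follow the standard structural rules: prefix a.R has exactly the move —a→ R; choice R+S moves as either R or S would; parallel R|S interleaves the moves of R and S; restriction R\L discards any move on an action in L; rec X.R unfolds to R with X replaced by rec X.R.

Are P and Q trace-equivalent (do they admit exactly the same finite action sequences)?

trace-equivalent

P's transition system — 3 states:
  p0 = a.(a.0 + b.0) :: -a-> p1
  p1 = a.0 + b.0 :: -a-> p2, -b-> p2
  p2 = 0 :: deadlocked
Q's transition system — 3 states:
  q0 = a.(a.0 + b.0 + b.0) :: -a-> q1
  q1 = a.0 + b.0 + b.0 :: -a-> q2, -b-> q2
  q2 = 0 :: deadlocked
Bisimilarity quotient blocks:
  B0 = {p0, q0}
  B1 = {p1, q1}
  B2 = {p2, q2}
p0 ∈ B0, q0 ∈ B0 → same block
Bisimilar ⇒ trace-equivalent.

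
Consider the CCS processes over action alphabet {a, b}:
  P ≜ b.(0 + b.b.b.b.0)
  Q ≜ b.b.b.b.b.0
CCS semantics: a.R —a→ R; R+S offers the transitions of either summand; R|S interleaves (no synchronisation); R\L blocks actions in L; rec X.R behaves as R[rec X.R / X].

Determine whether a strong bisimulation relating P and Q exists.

Reachable graph of P (6 states):
  s0 = b.(0 + b.b.b.b.0) has moves ··b··> s1
  s1 = 0 + b.b.b.b.0 has moves ··b··> s2
  s2 = b.b.b.0 has moves ··b··> s3
  s3 = b.b.0 has moves ··b··> s4
  s4 = b.0 has moves ··b··> s5
  s5 = 0 has moves (no moves)
Reachable graph of Q (6 states):
  t0 = b.b.b.b.b.0 has moves ··b··> t1
  t1 = b.b.b.b.0 has moves ··b··> t2
  t2 = b.b.b.0 has moves ··b··> t3
  t3 = b.b.0 has moves ··b··> t4
  t4 = b.0 has moves ··b··> t5
  t5 = 0 has moves (no moves)
Bisimilarity quotient blocks:
  B0 = {s0, t0}
  B1 = {s1, t1}
  B2 = {s2, t2}
  B3 = {s3, t3}
  B4 = {s4, t4}
  B5 = {s5, t5}
s0 ∈ B0, t0 ∈ B0 → same block

YES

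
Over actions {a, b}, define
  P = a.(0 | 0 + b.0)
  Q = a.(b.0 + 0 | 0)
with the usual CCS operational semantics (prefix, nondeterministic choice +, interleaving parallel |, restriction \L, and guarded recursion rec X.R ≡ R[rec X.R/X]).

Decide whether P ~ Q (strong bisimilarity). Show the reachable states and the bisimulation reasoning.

bisimilar

P's transition system — 3 states:
  s0 = a.(0 | 0 + b.0) → =a=> s1
  s1 = 0 | 0 + b.0 → =b=> s2
  s2 = 0 → deadlocked
Q's transition system — 3 states:
  t0 = a.(b.0 + 0 | 0) → =a=> t1
  t1 = b.0 + 0 | 0 → =b=> t2
  t2 = 0 → deadlocked
Bisimilarity quotient blocks:
  B0 = {s0, t0}
  B1 = {s1, t1}
  B2 = {s2, t2}
s0 ∈ B0, t0 ∈ B0 → same block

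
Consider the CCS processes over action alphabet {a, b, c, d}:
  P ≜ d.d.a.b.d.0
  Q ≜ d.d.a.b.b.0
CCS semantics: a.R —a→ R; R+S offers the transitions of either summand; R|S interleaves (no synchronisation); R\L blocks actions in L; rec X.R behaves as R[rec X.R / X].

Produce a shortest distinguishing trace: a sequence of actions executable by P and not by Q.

P's transition system — 6 states:
  m0 = d.d.a.b.d.0 :: —d→ m1
  m1 = d.a.b.d.0 :: —d→ m2
  m2 = a.b.d.0 :: —a→ m3
  m3 = b.d.0 :: —b→ m4
  m4 = d.0 :: —d→ m5
  m5 = 0 :: stopped
Q's transition system — 6 states:
  n0 = d.d.a.b.b.0 :: —d→ n1
  n1 = d.a.b.b.0 :: —d→ n2
  n2 = a.b.b.0 :: —a→ n3
  n3 = b.b.0 :: —b→ n4
  n4 = b.0 :: —b→ n5
  n5 = 0 :: stopped
Run σ = ⟨ddabd⟩ on P: start {m0}
  [1] d ⇒ {m1}
  [2] d ⇒ {m2}
  [3] a ⇒ {m3}
  [4] b ⇒ {m4}
  [5] d ⇒ {m5}
  — P admits the full trace.
Run σ = ⟨ddabd⟩ on Q: start {n0}
  [1] d ⇒ {n1}
  [2] d ⇒ {n2}
  [3] a ⇒ {n3}
  [4] b ⇒ {n4}
  [5] d ⇒ ∅  — Q cannot continue

ddabd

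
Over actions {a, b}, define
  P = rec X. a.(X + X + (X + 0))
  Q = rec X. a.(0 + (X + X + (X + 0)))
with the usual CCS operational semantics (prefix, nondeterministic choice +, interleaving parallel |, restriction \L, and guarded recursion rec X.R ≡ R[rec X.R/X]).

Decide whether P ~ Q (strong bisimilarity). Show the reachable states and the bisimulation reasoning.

P ~ Q

LTS(P): 2 reachable states
  p0 = rec X. a.(X + X + (X + 0)) → -a-> p1
  p1 = (rec X. a.(X + X + (X + 0))) + (rec X. a.(X + X + (X + 0))) + ((rec X. a.(X + X + (X + 0))) + 0) → -a-> p1
LTS(Q): 2 reachable states
  q0 = rec X. a.(0 + (X + X + (X + 0))) → -a-> q1
  q1 = 0 + ((rec X. a.(0 + (X + X + (X + 0)))) + (rec X. a.(0 + (X + X + (X + 0)))) + ((rec X. a.(0 + (X + X + (X + 0)))) + 0)) → -a-> q1
Coarsest stable partition (strong bisimilarity classes):
  B0 = {p0, p1, q0, q1}
p0 ∈ B0, q0 ∈ B0 → same block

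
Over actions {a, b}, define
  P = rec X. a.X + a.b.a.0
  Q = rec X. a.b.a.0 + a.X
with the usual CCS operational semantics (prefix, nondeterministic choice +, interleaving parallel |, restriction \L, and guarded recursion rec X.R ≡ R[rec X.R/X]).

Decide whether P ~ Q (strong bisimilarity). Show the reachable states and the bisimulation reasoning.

P's transition system — 4 states:
  s0 = rec X. a.X + a.b.a.0 ⊢ ··a··> s0, ··a··> s1
  s1 = b.a.0 ⊢ ··b··> s2
  s2 = a.0 ⊢ ··a··> s3
  s3 = 0 ⊢ ·
Q's transition system — 4 states:
  t0 = rec X. a.b.a.0 + a.X ⊢ ··a··> t0, ··a··> t1
  t1 = b.a.0 ⊢ ··b··> t2
  t2 = a.0 ⊢ ··a··> t3
  t3 = 0 ⊢ ·
Partition-refinement fixed point:
  B0 = {s0, t0}
  B1 = {s1, t1}
  B2 = {s2, t2}
  B3 = {s3, t3}
s0 ∈ B0, t0 ∈ B0 → same block

P ~ Q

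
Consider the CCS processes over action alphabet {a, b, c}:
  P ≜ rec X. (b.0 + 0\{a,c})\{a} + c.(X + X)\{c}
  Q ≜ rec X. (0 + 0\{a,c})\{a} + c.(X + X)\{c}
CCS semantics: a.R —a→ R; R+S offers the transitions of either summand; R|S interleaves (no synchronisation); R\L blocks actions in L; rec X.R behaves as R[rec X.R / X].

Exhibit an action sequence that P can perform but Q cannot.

b

P's transition system — 4 states:
  m0 = rec X. (b.0 + 0\{a,c})\{a} + c.(X + X)\{c} :: =b=> m1, =c=> m2
  m1 = 0\{a} :: (no moves)
  m2 = ((rec X. (b.0 + 0\{a,c})\{a} + c.(X + X)\{c}) + (rec X. (b.0 + 0\{a,c})\{a} + c.(X + X)\{c}))\{c} :: =b=> m3
  m3 = 0\{a}\{c} :: (no moves)
Q's transition system — 2 states:
  n0 = rec X. (0 + 0\{a,c})\{a} + c.(X + X)\{c} :: =c=> n1
  n1 = ((rec X. (0 + 0\{a,c})\{a} + c.(X + X)\{c}) + (rec X. (0 + 0\{a,c})\{a} + c.(X + X)\{c}))\{c} :: (no moves)
Executing b from P (initial set {m0}):
  after b @ step 1: {m1}
  — P admits the full trace.
Executing b from Q (initial set {n0}):
  after b @ step 1: no successor for Q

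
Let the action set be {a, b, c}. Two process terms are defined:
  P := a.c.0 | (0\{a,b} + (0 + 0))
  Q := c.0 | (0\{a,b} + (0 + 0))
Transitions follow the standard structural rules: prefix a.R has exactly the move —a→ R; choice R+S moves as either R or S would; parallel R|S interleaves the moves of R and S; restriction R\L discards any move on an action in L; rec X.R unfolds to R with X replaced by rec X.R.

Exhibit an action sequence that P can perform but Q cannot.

a

P's transition system — 3 states:
  m0 = a.c.0 | (0\{a,b} + (0 + 0)) → -a-> m1
  m1 = c.0 | (0\{a,b} + (0 + 0)) → -c-> m2
  m2 = 0 | (0\{a,b} + (0 + 0)) → stopped
Q's transition system — 2 states:
  n0 = c.0 | (0\{a,b} + (0 + 0)) → -c-> n1
  n1 = 0 | (0\{a,b} + (0 + 0)) → stopped
Trace ⟨a⟩ through P, begin at {m0}:
  after a @ step 1: {m1}
  P completes σ.
Trace ⟨a⟩ through Q, begin at {n0}:
  after a @ step 1: ∅  — Q cannot continue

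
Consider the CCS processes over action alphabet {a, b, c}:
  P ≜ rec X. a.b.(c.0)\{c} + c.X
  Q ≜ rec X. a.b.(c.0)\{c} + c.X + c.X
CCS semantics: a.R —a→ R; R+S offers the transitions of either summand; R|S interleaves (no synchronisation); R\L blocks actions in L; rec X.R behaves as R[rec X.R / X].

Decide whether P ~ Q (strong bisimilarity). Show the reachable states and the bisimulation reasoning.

bisimilar

Reachable graph of P (3 states):
  p0 = rec X. a.b.(c.0)\{c} + c.X has moves —a→ p1, —c→ p0
  p1 = b.(c.0)\{c} has moves —b→ p2
  p2 = (c.0)\{c} has moves deadlocked
Reachable graph of Q (3 states):
  q0 = rec X. a.b.(c.0)\{c} + c.X + c.X has moves —a→ q1, —c→ q0
  q1 = b.(c.0)\{c} has moves —b→ q2
  q2 = (c.0)\{c} has moves deadlocked
Coarsest stable partition (strong bisimilarity classes):
  B0 = {p0, q0}
  B1 = {p1, q1}
  B2 = {p2, q2}
p0 ∈ B0, q0 ∈ B0 → same block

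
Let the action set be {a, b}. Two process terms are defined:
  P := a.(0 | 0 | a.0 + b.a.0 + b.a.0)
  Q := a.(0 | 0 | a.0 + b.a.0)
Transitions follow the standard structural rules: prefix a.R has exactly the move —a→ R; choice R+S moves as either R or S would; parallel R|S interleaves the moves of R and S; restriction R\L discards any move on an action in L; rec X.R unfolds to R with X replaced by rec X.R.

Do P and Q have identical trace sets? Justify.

trace-equivalent

Reachable graph of P (5 states):
  s0 = a.(0 | 0 | a.0 + b.a.0 + b.a.0) → --a--▸ s1
  s1 = 0 | 0 | a.0 + b.a.0 + b.a.0 → --a--▸ s2, --b--▸ s3
  s2 = 0 | 0 | 0 → ·
  s3 = a.0 → --a--▸ s4
  s4 = 0 → ·
Reachable graph of Q (5 states):
  t0 = a.(0 | 0 | a.0 + b.a.0) → --a--▸ t1
  t1 = 0 | 0 | a.0 + b.a.0 → --a--▸ t2, --b--▸ t3
  t2 = 0 | 0 | 0 → ·
  t3 = a.0 → --a--▸ t4
  t4 = 0 → ·
Coarsest stable partition (strong bisimilarity classes):
  B0 = {s0, t0}
  B1 = {s1, t1}
  B2 = {s2, s4, t2, t4}
  B3 = {s3, t3}
s0 ∈ B0, t0 ∈ B0 → same block
Bisimilar ⇒ trace-equivalent.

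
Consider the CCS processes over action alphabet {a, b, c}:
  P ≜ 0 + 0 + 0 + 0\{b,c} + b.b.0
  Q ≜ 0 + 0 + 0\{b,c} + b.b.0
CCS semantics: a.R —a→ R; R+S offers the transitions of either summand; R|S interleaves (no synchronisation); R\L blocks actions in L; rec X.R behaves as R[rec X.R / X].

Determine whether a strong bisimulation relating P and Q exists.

bisimilar

Reachable graph of P (3 states):
  s0 = 0 + 0 + 0 + 0\{b,c} + b.b.0 has moves --b--▸ s1
  s1 = b.0 has moves --b--▸ s2
  s2 = 0 has moves stopped
Reachable graph of Q (3 states):
  t0 = 0 + 0 + 0\{b,c} + b.b.0 has moves --b--▸ t1
  t1 = b.0 has moves --b--▸ t2
  t2 = 0 has moves stopped
Bisimilarity quotient blocks:
  B0 = {s0, t0}
  B1 = {s1, t1}
  B2 = {s2, t2}
s0 ∈ B0, t0 ∈ B0 → same block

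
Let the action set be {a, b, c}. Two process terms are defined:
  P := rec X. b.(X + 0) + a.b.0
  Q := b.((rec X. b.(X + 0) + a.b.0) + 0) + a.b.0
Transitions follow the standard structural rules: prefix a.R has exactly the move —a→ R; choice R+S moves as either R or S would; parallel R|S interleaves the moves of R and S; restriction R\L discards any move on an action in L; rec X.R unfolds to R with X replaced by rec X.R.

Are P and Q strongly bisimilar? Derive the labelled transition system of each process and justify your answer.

Reachable graph of P (4 states):
  p0 = rec X. b.(X + 0) + a.b.0 :: ··a··> p1, ··b··> p2
  p1 = b.0 :: ··b··> p3
  p2 = (rec X. b.(X + 0) + a.b.0) + 0 :: ··a··> p1, ··b··> p2
  p3 = 0 :: stopped
Reachable graph of Q (4 states):
  q0 = b.((rec X. b.(X + 0) + a.b.0) + 0) + a.b.0 :: ··a··> q1, ··b··> q2
  q1 = b.0 :: ··b··> q3
  q2 = (rec X. b.(X + 0) + a.b.0) + 0 :: ··a··> q1, ··b··> q2
  q3 = 0 :: stopped
Partition-refinement fixed point:
  B0 = {p0, p2, q0, q2}
  B1 = {p1, q1}
  B2 = {p3, q3}
p0 ∈ B0, q0 ∈ B0 → same block

YES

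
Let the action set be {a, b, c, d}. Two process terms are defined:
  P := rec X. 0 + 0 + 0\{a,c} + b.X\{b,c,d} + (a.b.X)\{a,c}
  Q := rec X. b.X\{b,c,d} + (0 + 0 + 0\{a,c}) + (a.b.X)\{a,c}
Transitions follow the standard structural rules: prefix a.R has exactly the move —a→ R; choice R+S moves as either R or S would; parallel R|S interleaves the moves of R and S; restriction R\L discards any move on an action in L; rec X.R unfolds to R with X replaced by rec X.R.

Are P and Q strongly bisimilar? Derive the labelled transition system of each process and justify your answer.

P's transition system — 2 states:
  p0 = rec X. 0 + 0 + 0\{a,c} + b.X\{b,c,d} + (a.b.X)\{a,c} ⊢ ··b··> p1
  p1 = (rec X. 0 + 0 + 0\{a,c} + b.X\{b,c,d} + (a.b.X)\{a,c})\{b,c,d} ⊢ stopped
Q's transition system — 2 states:
  q0 = rec X. b.X\{b,c,d} + (0 + 0 + 0\{a,c}) + (a.b.X)\{a,c} ⊢ ··b··> q1
  q1 = (rec X. b.X\{b,c,d} + (0 + 0 + 0\{a,c}) + (a.b.X)\{a,c})\{b,c,d} ⊢ stopped
Bisimilarity quotient blocks:
  B0 = {p0, q0}
  B1 = {p1, q1}
p0 ∈ B0, q0 ∈ B0 → same block

bisimilar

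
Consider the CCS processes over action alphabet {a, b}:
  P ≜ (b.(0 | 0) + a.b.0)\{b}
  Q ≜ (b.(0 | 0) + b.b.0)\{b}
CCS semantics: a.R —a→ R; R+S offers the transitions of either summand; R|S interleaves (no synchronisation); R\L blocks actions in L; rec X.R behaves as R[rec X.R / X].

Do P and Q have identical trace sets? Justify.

Reachable graph of P (2 states):
  m0 = (b.(0 | 0) + a.b.0)\{b} ⊢ --a--▸ m1
  m1 = (b.0)\{b} ⊢ deadlocked
Reachable graph of Q (1 states):
  n0 = (b.(0 | 0) + b.b.0)\{b} ⊢ deadlocked
Trace ⟨a⟩ through P, begin at {m0}:
  [1] a ⇒ {m1}
  ✓ P
Trace ⟨a⟩ through Q, begin at {n0}:
  [1] a ⇒ ∅ (Q stuck)

NO — witness ⟨a⟩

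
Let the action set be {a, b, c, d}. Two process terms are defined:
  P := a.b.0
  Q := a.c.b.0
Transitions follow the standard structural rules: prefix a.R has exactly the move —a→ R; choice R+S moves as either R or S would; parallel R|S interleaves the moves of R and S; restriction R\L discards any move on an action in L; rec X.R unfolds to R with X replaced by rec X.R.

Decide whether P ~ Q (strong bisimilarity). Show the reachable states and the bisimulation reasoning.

P's transition system — 3 states:
  m0 = a.b.0 :: —a→ m1
  m1 = b.0 :: —b→ m2
  m2 = 0 :: ·
Q's transition system — 4 states:
  n0 = a.c.b.0 :: —a→ n1
  n1 = c.b.0 :: —c→ n2
  n2 = b.0 :: —b→ n3
  n3 = 0 :: ·
Partition-refinement fixed point:
  B0 = {m0}
  B1 = {m1, n2}
  B2 = {m2, n3}
  B3 = {n0}
  B4 = {n1}
m0 ∈ B0, n0 ∈ B3 → different blocks

NO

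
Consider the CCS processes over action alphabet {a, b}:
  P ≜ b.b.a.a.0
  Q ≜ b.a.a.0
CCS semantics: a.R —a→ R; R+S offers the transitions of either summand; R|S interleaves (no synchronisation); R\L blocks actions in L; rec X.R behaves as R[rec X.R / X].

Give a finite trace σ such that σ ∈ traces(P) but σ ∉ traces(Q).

bb

LTS(P): 5 reachable states
  u0 = b.b.a.a.0 ⊢ —b→ u1
  u1 = b.a.a.0 ⊢ —b→ u2
  u2 = a.a.0 ⊢ —a→ u3
  u3 = a.0 ⊢ —a→ u4
  u4 = 0 ⊢ deadlocked
LTS(Q): 4 reachable states
  v0 = b.a.a.0 ⊢ —b→ v1
  v1 = a.a.0 ⊢ —a→ v2
  v2 = a.0 ⊢ —a→ v3
  v3 = 0 ⊢ deadlocked
Run σ = ⟨bb⟩ on P: start {u0}
  after b @ step 1: {u1}
  after b @ step 2: {u2}
  ✓ P
Run σ = ⟨bb⟩ on Q: start {v0}
  after b @ step 1: {v1}
  after b @ step 2: ∅  — Q cannot continue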